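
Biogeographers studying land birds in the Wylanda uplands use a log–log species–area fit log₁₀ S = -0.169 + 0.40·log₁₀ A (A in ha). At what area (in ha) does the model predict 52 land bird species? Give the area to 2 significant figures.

52000 ha

52 = 0.6776 × A^0.4  ⇒  A^0.4 = 52/0.6776 = 76.74
ln A = ln(76.74) / 0.4 = 4.3404 / 0.4 = 10.8510
A = e^10.8510 ≈ 51583 ha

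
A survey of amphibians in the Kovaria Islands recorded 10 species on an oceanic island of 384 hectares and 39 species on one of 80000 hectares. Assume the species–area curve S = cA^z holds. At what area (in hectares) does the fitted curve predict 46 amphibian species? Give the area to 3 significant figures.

153000 hectares

z = ln(39/10) / ln(80000/384) = 1.3610 / 5.3391 = 0.2549
c = 10 / 384^0.2549 = 10 / 4.558 = 2.194
A = (46/2.194)^(1/0.2549) ⇒ ln A = ln(20.97)/0.2549 = 11.9374
A = e^11.9374 ≈ 152878 hectares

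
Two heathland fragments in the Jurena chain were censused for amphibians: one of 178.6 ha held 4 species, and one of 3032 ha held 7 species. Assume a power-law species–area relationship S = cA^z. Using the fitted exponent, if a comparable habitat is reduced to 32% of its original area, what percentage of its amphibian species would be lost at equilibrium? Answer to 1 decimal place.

20.2%

z = ln(7/4) / ln(3032/178.6) = 0.5596 / 2.8318 = 0.1976
S_new/S_old = (A_new/A_old)^z = 0.32^0.1976 = exp(0.1976 × -1.1394) = 0.7984
Fraction lost = 1 − 0.7984 = 0.2016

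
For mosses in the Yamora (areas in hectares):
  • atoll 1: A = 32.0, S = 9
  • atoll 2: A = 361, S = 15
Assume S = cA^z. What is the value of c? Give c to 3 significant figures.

z = ln(S₂/S₁) / ln(A₂/A₁) = ln(15/9) / ln(361/32) = 0.5108 / 2.4231 = 0.2108
c = S₁ / A₁^z = 9 / 32^0.2108 = 9 / 2.076 = 4.335

4.33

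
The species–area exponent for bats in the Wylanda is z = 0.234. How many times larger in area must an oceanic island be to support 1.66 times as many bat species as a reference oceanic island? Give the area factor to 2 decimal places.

8.72

(A₂/A₁)^0.234 = 1.66, so A₂/A₁ = 1.66^(1/0.234) = 1.66^4.274
ln(A₂/A₁) = ln 1.66 / 0.234 = 0.5068 / 0.234 = 2.1659
A₂/A₁ = e^2.1659 ≈ 8.722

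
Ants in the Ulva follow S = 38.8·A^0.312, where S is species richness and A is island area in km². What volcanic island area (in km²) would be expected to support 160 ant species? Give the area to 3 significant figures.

160 = 38.8 × A^0.312  ⇒  A^0.312 = 160/38.8 = 4.124
ln A = ln(4.124) / 0.312 = 1.4168 / 0.312 = 4.5409
A = e^4.5409 ≈ 93.77 km²

93.8 km²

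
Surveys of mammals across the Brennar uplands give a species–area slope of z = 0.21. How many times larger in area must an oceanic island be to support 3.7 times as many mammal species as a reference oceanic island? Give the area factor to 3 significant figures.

508

(A₂/A₁)^0.21 = 3.7, so A₂/A₁ = 3.7^(1/0.21) = 3.7^4.762
ln(A₂/A₁) = ln 3.7 / 0.21 = 1.3083 / 0.21 = 6.2302
A₂/A₁ = e^6.2302 ≈ 507.8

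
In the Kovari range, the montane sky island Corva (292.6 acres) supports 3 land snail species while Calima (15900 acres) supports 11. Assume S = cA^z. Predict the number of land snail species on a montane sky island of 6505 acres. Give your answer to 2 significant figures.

z = ln(11/3) / ln(15900/292.6) = 1.2993 / 3.9953 = 0.3252
c = 3 / 292.6^0.3252 = 3 / 6.339 = 0.4732
S₃ = 0.4732 × 6505^0.3252 = 0.4732 × 17.38 ≈ 8.226

8.2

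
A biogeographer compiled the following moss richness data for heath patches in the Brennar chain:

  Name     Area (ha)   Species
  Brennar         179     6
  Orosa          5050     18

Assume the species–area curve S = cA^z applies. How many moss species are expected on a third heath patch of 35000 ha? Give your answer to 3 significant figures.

z = ln(18/6) / ln(5050/179) = 1.0986 / 3.3398 = 0.3289
c = 6 / 179^0.3289 = 6 / 5.509 = 1.089
S₃ = 1.089 × 35000^0.3289 = 1.089 × 31.24 ≈ 34.03

34.0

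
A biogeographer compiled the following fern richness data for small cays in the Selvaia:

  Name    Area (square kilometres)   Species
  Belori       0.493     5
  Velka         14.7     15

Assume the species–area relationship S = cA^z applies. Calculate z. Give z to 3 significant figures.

Taking logs: ln S = ln c + z ln A, so z = (ln S₂ − ln S₁)/(ln A₂ − ln A₁).
z = ln(15/5) / ln(14.7/0.493) = ln(3) / ln(29.82) = 1.0986 / 3.3951 = 0.3236

0.324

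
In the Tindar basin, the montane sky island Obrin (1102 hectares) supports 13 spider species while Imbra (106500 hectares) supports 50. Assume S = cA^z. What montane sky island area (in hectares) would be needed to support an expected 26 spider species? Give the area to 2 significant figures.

12000 hectares

z = ln(50/13) / ln(106500/1102) = 1.3471 / 4.5710 = 0.2947
c = 13 / 1102^0.2947 = 13 / 7.88 = 1.65
A = (26/1.65)^(1/0.2947) ⇒ ln A = ln(15.76)/0.2947 = 9.3569
A = e^9.3569 ≈ 11579 hectares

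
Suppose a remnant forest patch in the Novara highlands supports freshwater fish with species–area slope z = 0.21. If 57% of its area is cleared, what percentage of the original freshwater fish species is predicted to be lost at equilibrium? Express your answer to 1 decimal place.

S_new/S_old = (A_new/A_old)^z = 0.43^0.21
= exp(0.21 × ln 0.43) = exp(0.21 × -0.8440) = exp(-0.1772) ≈ 0.8376
Fraction lost = 1 − 0.8376 = 0.1624

16.2%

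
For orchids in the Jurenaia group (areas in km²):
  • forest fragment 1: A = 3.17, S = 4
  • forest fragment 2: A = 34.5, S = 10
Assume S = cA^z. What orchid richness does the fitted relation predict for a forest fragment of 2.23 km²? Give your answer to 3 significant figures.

3.49

z = ln(10/4) / ln(34.5/3.17) = 0.9163 / 2.3872 = 0.3838
c = 4 / 3.17^0.3838 = 4 / 1.557 = 2.569
S₃ = 2.569 × 2.23^0.3838 = 2.569 × 1.36 ≈ 3.495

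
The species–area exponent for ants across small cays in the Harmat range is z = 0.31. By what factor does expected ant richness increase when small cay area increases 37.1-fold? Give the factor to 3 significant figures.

3.07

S₂/S₁ = (A₂/A₁)^z = 37.1^0.31
ln(S₂/S₁) = 0.31 × ln 37.1 = 0.31 × 3.6136 = 1.1202
S₂/S₁ = e^1.1202 ≈ 3.066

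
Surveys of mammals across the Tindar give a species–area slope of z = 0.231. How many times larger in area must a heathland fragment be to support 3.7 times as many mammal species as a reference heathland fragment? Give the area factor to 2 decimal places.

288.24

(A₂/A₁)^0.231 = 3.7, so A₂/A₁ = 3.7^(1/0.231) = 3.7^4.329
ln(A₂/A₁) = ln 3.7 / 0.231 = 1.3083 / 0.231 = 5.6638
A₂/A₁ = e^5.6638 ≈ 288.2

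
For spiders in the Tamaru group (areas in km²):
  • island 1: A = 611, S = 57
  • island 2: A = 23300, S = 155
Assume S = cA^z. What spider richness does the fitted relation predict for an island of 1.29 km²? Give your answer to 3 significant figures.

z = ln(155/57) / ln(23300/611) = 1.0004 / 3.6411 = 0.2747
c = 57 / 611^0.2747 = 57 / 5.827 = 9.782
S₃ = 9.782 × 1.29^0.2747 = 9.782 × 1.072 ≈ 10.49

10.5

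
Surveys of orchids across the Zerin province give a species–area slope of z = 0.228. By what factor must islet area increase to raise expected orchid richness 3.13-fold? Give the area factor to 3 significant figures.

149

(A₂/A₁)^0.228 = 3.13, so A₂/A₁ = 3.13^(1/0.228) = 3.13^4.386
ln(A₂/A₁) = ln 3.13 / 0.228 = 1.1410 / 0.228 = 5.0045
A₂/A₁ = e^5.0045 ≈ 149.1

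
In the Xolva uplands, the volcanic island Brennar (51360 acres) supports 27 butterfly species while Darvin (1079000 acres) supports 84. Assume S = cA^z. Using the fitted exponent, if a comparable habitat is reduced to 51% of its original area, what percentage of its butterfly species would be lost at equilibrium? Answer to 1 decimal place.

z = ln(84/27) / ln(1079000/51360) = 1.1350 / 3.0449 = 0.3727
S_new/S_old = (A_new/A_old)^z = 0.51^0.3727 = exp(0.3727 × -0.6733) = 0.778
Fraction lost = 1 − 0.778 = 0.222

22.2%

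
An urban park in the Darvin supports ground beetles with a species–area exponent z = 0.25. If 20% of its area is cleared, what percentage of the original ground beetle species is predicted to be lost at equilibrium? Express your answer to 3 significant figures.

5.43%

S_new/S_old = (A_new/A_old)^z = 0.8^0.25
= exp(0.25 × ln 0.8) = exp(0.25 × -0.2231) = exp(-0.0558) ≈ 0.9457
Fraction lost = 1 − 0.9457 = 0.05426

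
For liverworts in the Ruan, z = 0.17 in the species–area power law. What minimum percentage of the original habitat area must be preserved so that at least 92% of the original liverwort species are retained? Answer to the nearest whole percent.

61%

Need (A_new/A_old)^0.17 = 0.92, so A_new/A_old = 0.92^(1/0.17) = 0.92^5.882
ln(A_new/A_old) = ln 0.92 / 0.17 = -0.0834 / 0.17 = -0.4905
A_new/A_old = e^-0.4905 ≈ 0.6123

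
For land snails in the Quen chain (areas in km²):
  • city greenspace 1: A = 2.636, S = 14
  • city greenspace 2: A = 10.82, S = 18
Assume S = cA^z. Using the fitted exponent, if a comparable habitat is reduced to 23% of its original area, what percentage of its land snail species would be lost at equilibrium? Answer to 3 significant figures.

z = ln(18/14) / ln(10.82/2.636) = 0.2513 / 1.4121 = 0.1780
S_new/S_old = (A_new/A_old)^z = 0.23^0.1780 = exp(0.1780 × -1.4697) = 0.7699
Fraction lost = 1 − 0.7699 = 0.2301

23.0%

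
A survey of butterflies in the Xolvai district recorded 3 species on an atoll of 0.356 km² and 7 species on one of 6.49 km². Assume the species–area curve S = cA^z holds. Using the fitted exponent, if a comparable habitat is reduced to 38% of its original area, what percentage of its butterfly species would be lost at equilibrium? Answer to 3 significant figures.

24.6%

z = ln(7/3) / ln(6.49/0.356) = 0.8473 / 2.9031 = 0.2919
S_new/S_old = (A_new/A_old)^z = 0.38^0.2919 = exp(0.2919 × -0.9676) = 0.754
Fraction lost = 1 − 0.754 = 0.246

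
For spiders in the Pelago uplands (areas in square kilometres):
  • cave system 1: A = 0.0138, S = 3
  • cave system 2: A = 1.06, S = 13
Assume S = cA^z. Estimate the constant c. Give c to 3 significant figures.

12.7

z = ln(S₂/S₁) / ln(A₂/A₁) = ln(13/3) / ln(1.06/0.0138) = 1.4663 / 4.3414 = 0.3378
c = S₁ / A₁^z = 3 / 0.0138^0.3378 = 3 / 0.2354 = 12.75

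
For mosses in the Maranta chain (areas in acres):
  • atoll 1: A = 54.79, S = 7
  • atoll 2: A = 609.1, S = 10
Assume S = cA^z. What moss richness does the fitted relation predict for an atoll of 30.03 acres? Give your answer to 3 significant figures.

z = ln(10/7) / ln(609.1/54.79) = 0.3567 / 2.4085 = 0.1481
c = 7 / 54.79^0.1481 = 7 / 1.809 = 3.869
S₃ = 3.869 × 30.03^0.1481 = 3.869 × 1.655 ≈ 6.404

6.40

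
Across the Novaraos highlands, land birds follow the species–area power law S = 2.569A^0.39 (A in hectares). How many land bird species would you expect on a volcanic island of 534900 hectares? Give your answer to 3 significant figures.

S = 2.569 × 534900^0.39 = 2.569 × 171.4 ≈ 440.3

440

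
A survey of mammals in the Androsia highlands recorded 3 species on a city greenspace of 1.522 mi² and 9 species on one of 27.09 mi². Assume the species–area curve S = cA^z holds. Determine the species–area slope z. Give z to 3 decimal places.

Taking logs: ln S = ln c + z ln A, so z = (ln S₂ − ln S₁)/(ln A₂ − ln A₁).
z = ln(9/3) / ln(27.09/1.522) = ln(3) / ln(17.8) = 1.0986 / 2.8791 = 0.3816

0.382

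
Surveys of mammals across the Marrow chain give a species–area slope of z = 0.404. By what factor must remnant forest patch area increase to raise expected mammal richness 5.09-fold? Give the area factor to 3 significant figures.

(A₂/A₁)^0.404 = 5.09, so A₂/A₁ = 5.09^(1/0.404) = 5.09^2.475
ln(A₂/A₁) = ln 5.09 / 0.404 = 1.6273 / 0.404 = 4.0279
A₂/A₁ = e^4.0279 ≈ 56.14

56.1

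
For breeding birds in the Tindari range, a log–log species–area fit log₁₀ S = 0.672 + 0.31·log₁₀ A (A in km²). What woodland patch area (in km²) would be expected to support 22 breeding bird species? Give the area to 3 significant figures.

145 km²

22 = 4.699 × A^0.31  ⇒  A^0.31 = 22/4.699 = 4.682
ln A = ln(4.682) / 0.31 = 1.5437 / 0.31 = 4.9797
A = e^4.9797 ≈ 145.4 km²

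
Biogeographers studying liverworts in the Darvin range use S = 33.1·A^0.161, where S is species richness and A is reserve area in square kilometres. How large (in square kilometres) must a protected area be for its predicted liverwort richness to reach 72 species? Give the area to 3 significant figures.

125 square kilometres

72 = 33.1 × A^0.161  ⇒  A^0.161 = 72/33.1 = 2.175
ln A = ln(2.175) / 0.161 = 0.7771 / 0.161 = 4.8269
A = e^4.8269 ≈ 124.8 square kilometres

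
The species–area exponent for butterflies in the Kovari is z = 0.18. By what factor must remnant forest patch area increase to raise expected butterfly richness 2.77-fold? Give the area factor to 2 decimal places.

(A₂/A₁)^0.18 = 2.77, so A₂/A₁ = 2.77^(1/0.18) = 2.77^5.556
ln(A₂/A₁) = ln 2.77 / 0.18 = 1.0188 / 0.18 = 5.6603
A₂/A₁ = e^5.6603 ≈ 287.2

287.22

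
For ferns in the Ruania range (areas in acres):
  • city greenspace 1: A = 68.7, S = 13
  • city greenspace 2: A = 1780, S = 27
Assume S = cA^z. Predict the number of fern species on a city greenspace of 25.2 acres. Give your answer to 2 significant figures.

z = ln(27/13) / ln(1780/68.7) = 0.7309 / 3.2546 = 0.2246
c = 13 / 68.7^0.2246 = 13 / 2.585 = 5.028
S₃ = 5.028 × 25.2^0.2246 = 5.028 × 2.064 ≈ 10.38

10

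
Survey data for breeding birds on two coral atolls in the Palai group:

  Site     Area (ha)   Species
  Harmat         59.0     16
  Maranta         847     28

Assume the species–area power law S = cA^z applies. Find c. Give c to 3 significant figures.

6.79

z = ln(S₂/S₁) / ln(A₂/A₁) = ln(28/16) / ln(847/59) = 0.5596 / 2.6642 = 0.2101
c = S₁ / A₁^z = 16 / 59^0.2101 = 16 / 2.355 = 6.794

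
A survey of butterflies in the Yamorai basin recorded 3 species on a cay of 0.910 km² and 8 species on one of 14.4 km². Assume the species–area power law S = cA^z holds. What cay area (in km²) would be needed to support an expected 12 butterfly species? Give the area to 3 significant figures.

45.1 km²

z = ln(8/3) / ln(14.4/0.91) = 0.9808 / 2.7615 = 0.3552
c = 3 / 0.91^0.3552 = 3 / 0.9671 = 3.102
A = (12/3.102)^(1/0.3552) ⇒ ln A = ln(3.868)/0.3552 = 3.8088
A = e^3.8088 ≈ 45.1 km²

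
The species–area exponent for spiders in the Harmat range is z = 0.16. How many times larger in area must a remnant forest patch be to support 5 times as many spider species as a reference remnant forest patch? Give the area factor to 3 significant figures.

(A₂/A₁)^0.16 = 5, so A₂/A₁ = 5^(1/0.16) = 5^6.25
ln(A₂/A₁) = ln 5 / 0.16 = 1.6094 / 0.16 = 10.0590
A₂/A₁ = e^10.0590 ≈ 23365

23400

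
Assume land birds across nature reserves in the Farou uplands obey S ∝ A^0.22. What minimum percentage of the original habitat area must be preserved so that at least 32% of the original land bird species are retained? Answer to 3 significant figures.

Need (A_new/A_old)^0.22 = 0.32, so A_new/A_old = 0.32^(1/0.22) = 0.32^4.545
ln(A_new/A_old) = ln 0.32 / 0.22 = -1.1394 / 0.22 = -5.1792
A_new/A_old = e^-5.1792 ≈ 0.005632

0.563%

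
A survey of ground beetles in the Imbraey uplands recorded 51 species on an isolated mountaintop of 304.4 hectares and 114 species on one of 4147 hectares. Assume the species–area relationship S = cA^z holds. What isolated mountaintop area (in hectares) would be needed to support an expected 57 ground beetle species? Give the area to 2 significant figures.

440 hectares

z = ln(114/51) / ln(4147/304.4) = 0.8044 / 2.6118 = 0.3080
c = 51 / 304.4^0.3080 = 51 / 5.819 = 8.765
A = (57/8.765)^(1/0.3080) ⇒ ln A = ln(6.504)/0.3080 = 6.0795
A = e^6.0795 ≈ 436.8 hectares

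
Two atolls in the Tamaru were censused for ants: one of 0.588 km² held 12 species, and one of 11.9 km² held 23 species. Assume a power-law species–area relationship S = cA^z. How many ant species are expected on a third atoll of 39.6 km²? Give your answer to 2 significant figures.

30

z = ln(23/12) / ln(11.9/0.588) = 0.6506 / 3.0076 = 0.2163
c = 12 / 0.588^0.2163 = 12 / 0.8915 = 13.46
S₃ = 13.46 × 39.6^0.2163 = 13.46 × 2.216 ≈ 29.83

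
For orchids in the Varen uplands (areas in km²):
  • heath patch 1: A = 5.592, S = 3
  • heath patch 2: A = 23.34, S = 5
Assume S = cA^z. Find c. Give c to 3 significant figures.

z = ln(S₂/S₁) / ln(A₂/A₁) = ln(5/3) / ln(23.34/5.592) = 0.5108 / 1.4288 = 0.3575
c = S₁ / A₁^z = 3 / 5.592^0.3575 = 3 / 1.85 = 1.621

1.62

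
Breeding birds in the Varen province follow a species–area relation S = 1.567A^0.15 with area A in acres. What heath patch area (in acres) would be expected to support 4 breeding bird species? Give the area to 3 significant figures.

4 = 1.567 × A^0.15  ⇒  A^0.15 = 4/1.567 = 2.553
ln A = ln(2.553) / 0.15 = 0.9371 / 0.15 = 6.2475
A = e^6.2475 ≈ 516.7 acres

517 acres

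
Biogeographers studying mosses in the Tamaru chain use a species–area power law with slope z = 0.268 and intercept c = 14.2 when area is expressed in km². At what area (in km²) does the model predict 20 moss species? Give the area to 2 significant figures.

3.6 km²

20 = 14.2 × A^0.268  ⇒  A^0.268 = 20/14.2 = 1.408
ln A = ln(1.408) / 0.268 = 0.3425 / 0.268 = 1.2779
A = e^1.2779 ≈ 3.589 km²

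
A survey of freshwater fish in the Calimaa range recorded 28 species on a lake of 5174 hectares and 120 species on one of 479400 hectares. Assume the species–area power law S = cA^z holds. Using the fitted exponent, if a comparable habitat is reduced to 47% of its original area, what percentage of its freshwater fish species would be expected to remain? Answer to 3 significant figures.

z = ln(120/28) / ln(479400/5174) = 1.4553 / 4.5289 = 0.3213
S_new/S_old = (A_new/A_old)^z = 0.47^0.3213 = exp(0.3213 × -0.7550) = 0.7846

78.5%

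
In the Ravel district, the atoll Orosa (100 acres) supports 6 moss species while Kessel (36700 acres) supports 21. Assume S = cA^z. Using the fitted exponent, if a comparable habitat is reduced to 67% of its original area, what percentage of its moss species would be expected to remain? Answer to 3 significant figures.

91.9%

z = ln(21/6) / ln(36700/100) = 1.2528 / 5.9054 = 0.2121
S_new/S_old = (A_new/A_old)^z = 0.67^0.2121 = exp(0.2121 × -0.4005) = 0.9186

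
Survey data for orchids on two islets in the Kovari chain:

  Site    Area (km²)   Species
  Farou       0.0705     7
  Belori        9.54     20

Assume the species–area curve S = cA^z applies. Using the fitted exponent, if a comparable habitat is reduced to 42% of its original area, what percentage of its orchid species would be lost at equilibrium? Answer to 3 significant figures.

z = ln(20/7) / ln(9.54/0.0705) = 1.0498 / 4.9076 = 0.2139
S_new/S_old = (A_new/A_old)^z = 0.42^0.2139 = exp(0.2139 × -0.8675) = 0.8306
Fraction lost = 1 − 0.8306 = 0.1694

16.9%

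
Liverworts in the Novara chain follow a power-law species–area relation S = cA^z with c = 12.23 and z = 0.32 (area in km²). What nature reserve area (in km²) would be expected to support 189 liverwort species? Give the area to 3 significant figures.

189 = 12.23 × A^0.32  ⇒  A^0.32 = 189/12.23 = 15.45
ln A = ln(15.45) / 0.32 = 2.7379 / 0.32 = 8.5558
A = e^8.5558 ≈ 5197 km²

5200 km²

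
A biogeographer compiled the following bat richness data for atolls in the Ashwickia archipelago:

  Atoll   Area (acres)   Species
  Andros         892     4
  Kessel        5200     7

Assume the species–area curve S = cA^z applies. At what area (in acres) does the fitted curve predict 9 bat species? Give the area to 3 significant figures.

z = ln(7/4) / ln(5200/892) = 0.5596 / 1.7629 = 0.3174
c = 4 / 892^0.3174 = 4 / 8.641 = 0.4629
A = (9/0.4629)^(1/0.3174) ⇒ ln A = ln(19.44)/0.3174 = 9.3481
A = e^9.3481 ≈ 11477 acres

11500 acres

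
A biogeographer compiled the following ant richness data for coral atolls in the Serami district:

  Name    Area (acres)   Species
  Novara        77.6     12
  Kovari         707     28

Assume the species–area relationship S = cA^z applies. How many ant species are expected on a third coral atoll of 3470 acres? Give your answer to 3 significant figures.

51.5

z = ln(28/12) / ln(707/77.6) = 0.8473 / 2.2095 = 0.3835
c = 12 / 77.6^0.3835 = 12 / 5.306 = 2.262
S₃ = 2.262 × 3470^0.3835 = 2.262 × 22.79 ≈ 51.54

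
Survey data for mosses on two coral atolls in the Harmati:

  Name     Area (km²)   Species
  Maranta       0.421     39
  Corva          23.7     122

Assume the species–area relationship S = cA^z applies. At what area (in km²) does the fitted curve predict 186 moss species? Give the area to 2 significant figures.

110 km²

z = ln(122/39) / ln(23.7/0.421) = 1.1405 / 4.0306 = 0.2830
c = 39 / 0.421^0.2830 = 39 / 0.7829 = 49.82
A = (186/49.82)^(1/0.2830) ⇒ ln A = ln(3.734)/0.2830 = 4.6559
A = e^4.6559 ≈ 105.2 km²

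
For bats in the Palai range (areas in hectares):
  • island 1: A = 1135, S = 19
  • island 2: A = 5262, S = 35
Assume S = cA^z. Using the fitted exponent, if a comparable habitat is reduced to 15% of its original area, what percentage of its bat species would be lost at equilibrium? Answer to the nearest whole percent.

53%

z = ln(35/19) / ln(5262/1135) = 0.6109 / 1.5339 = 0.3983
S_new/S_old = (A_new/A_old)^z = 0.15^0.3983 = exp(0.3983 × -1.8971) = 0.4697
Fraction lost = 1 − 0.4697 = 0.5303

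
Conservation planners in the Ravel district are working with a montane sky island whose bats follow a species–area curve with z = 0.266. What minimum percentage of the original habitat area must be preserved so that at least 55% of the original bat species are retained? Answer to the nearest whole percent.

Need (A_new/A_old)^0.266 = 0.55, so A_new/A_old = 0.55^(1/0.266) = 0.55^3.759
ln(A_new/A_old) = ln 0.55 / 0.266 = -0.5978 / 0.266 = -2.2475
A_new/A_old = e^-2.2475 ≈ 0.1057

11%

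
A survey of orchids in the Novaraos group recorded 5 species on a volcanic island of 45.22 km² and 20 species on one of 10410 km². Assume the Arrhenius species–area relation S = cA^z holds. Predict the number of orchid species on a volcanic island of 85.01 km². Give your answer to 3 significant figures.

z = ln(20/5) / ln(10410/45.22) = 1.3863 / 5.4390 = 0.2549
c = 5 / 45.22^0.2549 = 5 / 2.642 = 1.893
S₃ = 1.893 × 85.01^0.2549 = 1.893 × 3.103 ≈ 5.873

5.87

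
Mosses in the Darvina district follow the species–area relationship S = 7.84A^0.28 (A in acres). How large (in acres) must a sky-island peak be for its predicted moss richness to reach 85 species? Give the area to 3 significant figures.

4980 acres

85 = 7.84 × A^0.28  ⇒  A^0.28 = 85/7.84 = 10.84
ln A = ln(10.84) / 0.28 = 2.3834 / 0.28 = 8.5122
A = e^8.5122 ≈ 4975 acres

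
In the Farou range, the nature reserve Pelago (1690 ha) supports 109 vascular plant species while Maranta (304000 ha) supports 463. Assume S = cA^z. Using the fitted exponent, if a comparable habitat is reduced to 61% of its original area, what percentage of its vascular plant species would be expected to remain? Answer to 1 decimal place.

z = ln(463/109) / ln(304000/1690) = 1.4464 / 5.1923 = 0.2786
S_new/S_old = (A_new/A_old)^z = 0.61^0.2786 = exp(0.2786 × -0.4943) = 0.8714

87.1%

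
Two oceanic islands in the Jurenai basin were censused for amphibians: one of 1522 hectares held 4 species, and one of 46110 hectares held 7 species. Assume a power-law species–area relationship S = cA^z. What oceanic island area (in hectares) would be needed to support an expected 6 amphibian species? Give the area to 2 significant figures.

z = ln(7/4) / ln(46110/1522) = 0.5596 / 3.4110 = 0.1641
c = 4 / 1522^0.1641 = 4 / 3.327 = 1.202
A = (6/1.202)^(1/0.1641) ⇒ ln A = ln(4.991)/0.1641 = 9.7992
A = e^9.7992 ≈ 18019 hectares

18000 hectares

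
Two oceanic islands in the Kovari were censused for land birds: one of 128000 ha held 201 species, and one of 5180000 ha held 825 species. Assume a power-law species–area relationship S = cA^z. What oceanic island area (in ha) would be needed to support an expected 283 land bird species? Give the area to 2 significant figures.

z = ln(825/201) / ln(5180000/128000) = 1.4121 / 3.7005 = 0.3816
c = 201 / 128000^0.3816 = 201 / 88.89 = 2.261
A = (283/2.261)^(1/0.3816) ⇒ ln A = ln(125.2)/0.3816 = 12.6564
A = e^12.6564 ≈ 313769 ha

310000 ha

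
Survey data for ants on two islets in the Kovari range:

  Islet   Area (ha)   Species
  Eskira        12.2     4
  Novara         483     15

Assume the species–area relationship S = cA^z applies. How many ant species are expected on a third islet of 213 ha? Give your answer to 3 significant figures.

z = ln(15/4) / ln(483/12.2) = 1.3218 / 3.6786 = 0.3593
c = 4 / 12.2^0.3593 = 4 / 2.457 = 1.628
S₃ = 1.628 × 213^0.3593 = 1.628 × 6.865 ≈ 11.18

11.2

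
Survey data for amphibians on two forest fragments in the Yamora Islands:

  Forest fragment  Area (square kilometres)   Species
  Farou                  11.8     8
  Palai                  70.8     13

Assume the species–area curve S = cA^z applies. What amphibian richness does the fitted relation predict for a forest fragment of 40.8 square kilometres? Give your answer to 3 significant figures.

11.2

z = ln(13/8) / ln(70.8/11.8) = 0.4855 / 1.7918 = 0.2710
c = 8 / 11.8^0.2710 = 8 / 1.952 = 4.099
S₃ = 4.099 × 40.8^0.2710 = 4.099 × 2.732 ≈ 11.2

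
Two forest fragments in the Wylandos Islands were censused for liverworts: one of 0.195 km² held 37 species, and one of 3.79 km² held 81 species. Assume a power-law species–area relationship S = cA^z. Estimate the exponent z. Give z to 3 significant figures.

0.264

Taking logs: ln S = ln c + z ln A, so z = (ln S₂ − ln S₁)/(ln A₂ − ln A₁).
z = ln(81/37) / ln(3.79/0.195) = ln(2.189) / ln(19.44) = 0.7835 / 2.9671 = 0.2641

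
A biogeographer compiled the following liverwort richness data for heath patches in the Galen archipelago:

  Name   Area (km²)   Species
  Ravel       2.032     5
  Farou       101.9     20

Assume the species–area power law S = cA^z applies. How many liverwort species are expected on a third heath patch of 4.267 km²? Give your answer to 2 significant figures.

z = ln(20/5) / ln(101.9/2.032) = 1.3863 / 3.9150 = 0.3541
c = 5 / 2.032^0.3541 = 5 / 1.285 = 3.89
S₃ = 3.89 × 4.267^0.3541 = 3.89 × 1.672 ≈ 6.502

6.5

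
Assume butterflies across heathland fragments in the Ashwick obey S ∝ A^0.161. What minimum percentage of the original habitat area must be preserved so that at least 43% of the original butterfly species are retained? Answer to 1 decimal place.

Need (A_new/A_old)^0.161 = 0.43, so A_new/A_old = 0.43^(1/0.161) = 0.43^6.211
ln(A_new/A_old) = ln 0.43 / 0.161 = -0.8440 / 0.161 = -5.2421
A_new/A_old = e^-5.2421 ≈ 0.005289

0.5%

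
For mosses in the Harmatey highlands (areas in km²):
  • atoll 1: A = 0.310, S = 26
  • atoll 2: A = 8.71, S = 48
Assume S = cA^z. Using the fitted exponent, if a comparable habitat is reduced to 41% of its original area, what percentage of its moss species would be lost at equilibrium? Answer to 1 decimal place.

z = ln(48/26) / ln(8.71/0.31) = 0.6131 / 3.3357 = 0.1838
S_new/S_old = (A_new/A_old)^z = 0.41^0.1838 = exp(0.1838 × -0.8916) = 0.8488
Fraction lost = 1 − 0.8488 = 0.1512

15.1%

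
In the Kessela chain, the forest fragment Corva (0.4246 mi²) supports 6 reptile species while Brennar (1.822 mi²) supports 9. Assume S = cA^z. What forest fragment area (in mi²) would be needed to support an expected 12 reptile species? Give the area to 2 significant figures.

5.1 mi²

z = ln(9/6) / ln(1.822/0.4246) = 0.4055 / 1.4565 = 0.2784
c = 6 / 0.4246^0.2784 = 6 / 0.7878 = 7.616
A = (12/7.616)^(1/0.2784) ⇒ ln A = ln(1.576)/0.2784 = 1.6334
A = e^1.6334 ≈ 5.121 mi²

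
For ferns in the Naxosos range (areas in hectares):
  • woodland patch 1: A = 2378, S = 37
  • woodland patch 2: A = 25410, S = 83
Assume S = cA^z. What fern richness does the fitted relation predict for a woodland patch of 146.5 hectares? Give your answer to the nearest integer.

14

z = ln(83/37) / ln(25410/2378) = 0.8079 / 2.3689 = 0.3411
c = 37 / 2378^0.3411 = 37 / 14.17 = 2.61
S₃ = 2.61 × 146.5^0.3411 = 2.61 × 5.479 ≈ 14.3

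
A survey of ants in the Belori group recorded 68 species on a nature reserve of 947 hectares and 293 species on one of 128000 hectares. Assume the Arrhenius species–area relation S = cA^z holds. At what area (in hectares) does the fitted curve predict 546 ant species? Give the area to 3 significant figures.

1040000 hectares

z = ln(293/68) / ln(128000/947) = 1.4607 / 4.9065 = 0.2977
c = 68 / 947^0.2977 = 68 / 7.692 = 8.84
A = (546/8.84)^(1/0.2977) ⇒ ln A = ln(61.77)/0.2977 = 13.8506
A = e^13.8506 ≈ 1035745 hectares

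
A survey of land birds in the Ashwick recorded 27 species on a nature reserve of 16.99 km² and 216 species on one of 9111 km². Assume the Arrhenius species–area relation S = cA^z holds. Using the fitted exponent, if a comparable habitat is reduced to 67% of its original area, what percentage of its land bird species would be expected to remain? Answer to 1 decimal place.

z = ln(216/27) / ln(9111/16.99) = 2.0794 / 6.2846 = 0.3309
S_new/S_old = (A_new/A_old)^z = 0.67^0.3309 = exp(0.3309 × -0.4005) = 0.8759

87.6%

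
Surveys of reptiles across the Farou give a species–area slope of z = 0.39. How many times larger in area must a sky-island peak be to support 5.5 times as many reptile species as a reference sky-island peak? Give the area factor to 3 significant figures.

(A₂/A₁)^0.39 = 5.5, so A₂/A₁ = 5.5^(1/0.39) = 5.5^2.564
ln(A₂/A₁) = ln 5.5 / 0.39 = 1.7047 / 0.39 = 4.3711
A₂/A₁ = e^4.3711 ≈ 79.13

79.1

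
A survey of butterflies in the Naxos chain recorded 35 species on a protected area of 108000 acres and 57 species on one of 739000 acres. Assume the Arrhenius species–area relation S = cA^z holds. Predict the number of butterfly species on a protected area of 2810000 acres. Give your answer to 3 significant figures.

80.0

z = ln(57/35) / ln(739000/108000) = 0.4877 / 1.9232 = 0.2536
c = 35 / 108000^0.2536 = 35 / 18.9 = 1.852
S₃ = 1.852 × 2810000^0.2536 = 1.852 × 43.19 ≈ 79.98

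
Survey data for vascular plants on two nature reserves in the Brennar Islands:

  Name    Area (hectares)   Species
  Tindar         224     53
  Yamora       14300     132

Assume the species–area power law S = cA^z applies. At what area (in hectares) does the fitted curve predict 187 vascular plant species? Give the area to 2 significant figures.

z = ln(132/53) / ln(14300/224) = 0.9125 / 4.1564 = 0.2195
c = 53 / 224^0.2195 = 53 / 3.281 = 16.15
A = (187/16.15)^(1/0.2195) ⇒ ln A = ln(11.58)/0.2195 = 11.1545
A = e^11.1545 ≈ 69878 hectares

70000 hectares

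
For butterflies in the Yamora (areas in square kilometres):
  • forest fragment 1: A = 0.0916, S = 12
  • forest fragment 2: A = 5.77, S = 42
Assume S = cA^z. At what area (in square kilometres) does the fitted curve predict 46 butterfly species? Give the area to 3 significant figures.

7.80 square kilometres

z = ln(42/12) / ln(5.77/0.0916) = 1.2528 / 4.1430 = 0.3024
c = 12 / 0.0916^0.3024 = 12 / 0.4854 = 24.72
A = (46/24.72)^(1/0.3024) ⇒ ln A = ln(1.861)/0.3024 = 2.0535
A = e^2.0535 ≈ 7.795 square kilometres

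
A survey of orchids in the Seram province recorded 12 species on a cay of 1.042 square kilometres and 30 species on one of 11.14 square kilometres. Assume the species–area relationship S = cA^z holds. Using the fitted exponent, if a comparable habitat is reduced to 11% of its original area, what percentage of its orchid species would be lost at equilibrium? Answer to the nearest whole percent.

57%

z = ln(30/12) / ln(11.14/1.042) = 0.9163 / 2.3694 = 0.3867
S_new/S_old = (A_new/A_old)^z = 0.11^0.3867 = exp(0.3867 × -2.2073) = 0.4259
Fraction lost = 1 − 0.4259 = 0.5741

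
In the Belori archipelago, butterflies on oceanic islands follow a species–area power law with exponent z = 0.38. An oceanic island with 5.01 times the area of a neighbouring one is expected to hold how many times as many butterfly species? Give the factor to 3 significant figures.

1.84

S₂/S₁ = (A₂/A₁)^z = 5.01^0.38
ln(S₂/S₁) = 0.38 × ln 5.01 = 0.38 × 1.6114 = 0.6123
S₂/S₁ = e^0.6123 ≈ 1.845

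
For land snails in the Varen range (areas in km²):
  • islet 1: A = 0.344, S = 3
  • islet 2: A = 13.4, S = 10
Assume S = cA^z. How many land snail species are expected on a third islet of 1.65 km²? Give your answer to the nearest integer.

z = ln(10/3) / ln(13.4/0.344) = 1.2040 / 3.6624 = 0.3287
c = 3 / 0.344^0.3287 = 3 / 0.7041 = 4.261
S₃ = 4.261 × 1.65^0.3287 = 4.261 × 1.179 ≈ 5.023

5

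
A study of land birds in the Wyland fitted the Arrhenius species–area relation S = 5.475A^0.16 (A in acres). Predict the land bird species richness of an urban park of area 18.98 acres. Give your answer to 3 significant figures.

S = 5.475 × 18.98^0.16 = 5.475 × 1.602 ≈ 8.768

8.77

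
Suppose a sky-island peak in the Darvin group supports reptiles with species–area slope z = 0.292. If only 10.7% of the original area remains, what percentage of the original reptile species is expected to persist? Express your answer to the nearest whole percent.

S_new/S_old = (A_new/A_old)^z = 0.107^0.292
= exp(0.292 × ln 0.107) = exp(0.292 × -2.2349) = exp(-0.6526) ≈ 0.5207

52%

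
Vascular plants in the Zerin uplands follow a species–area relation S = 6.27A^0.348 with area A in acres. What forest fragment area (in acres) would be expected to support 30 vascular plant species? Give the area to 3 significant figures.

30 = 6.27 × A^0.348  ⇒  A^0.348 = 30/6.27 = 4.785
ln A = ln(4.785) / 0.348 = 1.5654 / 0.348 = 4.4983
A = e^4.4983 ≈ 89.87 acres

89.9 acres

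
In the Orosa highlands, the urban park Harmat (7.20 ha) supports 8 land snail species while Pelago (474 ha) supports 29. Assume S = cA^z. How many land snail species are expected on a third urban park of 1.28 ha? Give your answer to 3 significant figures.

4.70

z = ln(29/8) / ln(474/7.2) = 1.2879 / 4.1871 = 0.3076
c = 8 / 7.2^0.3076 = 8 / 1.835 = 4.359
S₃ = 4.359 × 1.28^0.3076 = 4.359 × 1.079 ≈ 4.703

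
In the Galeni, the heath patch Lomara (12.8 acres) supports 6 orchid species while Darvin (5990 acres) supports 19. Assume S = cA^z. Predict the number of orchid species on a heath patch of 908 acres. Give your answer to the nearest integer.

13

z = ln(19/6) / ln(5990/12.8) = 1.1527 / 6.1484 = 0.1875
c = 6 / 12.8^0.1875 = 6 / 1.613 = 3.72
S₃ = 3.72 × 908^0.1875 = 3.72 × 3.586 ≈ 13.34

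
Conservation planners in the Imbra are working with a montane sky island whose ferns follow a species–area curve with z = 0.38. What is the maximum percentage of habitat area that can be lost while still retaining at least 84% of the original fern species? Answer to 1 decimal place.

36.8%

Need (A_new/A_old)^0.38 = 0.84, so A_new/A_old = 0.84^(1/0.38) = 0.84^2.632
ln(A_new/A_old) = ln 0.84 / 0.38 = -0.1744 / 0.38 = -0.4588
A_new/A_old = e^-0.4588 ≈ 0.632
Fraction that can be lost = 1 − 0.632 = 0.368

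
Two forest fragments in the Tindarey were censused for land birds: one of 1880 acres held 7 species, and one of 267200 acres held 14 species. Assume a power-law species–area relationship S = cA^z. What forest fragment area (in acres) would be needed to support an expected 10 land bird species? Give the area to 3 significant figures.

z = ln(14/7) / ln(267200/1880) = 0.6931 / 4.9567 = 0.1398
c = 7 / 1880^0.1398 = 7 / 2.87 = 2.439
A = (10/2.439)^(1/0.1398) ⇒ ln A = ln(4.1)/0.1398 = 10.0896
A = e^10.0896 ≈ 24092 acres

24100 acres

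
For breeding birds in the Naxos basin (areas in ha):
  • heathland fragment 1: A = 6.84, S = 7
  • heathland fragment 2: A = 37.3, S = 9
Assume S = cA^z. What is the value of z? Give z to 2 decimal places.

0.15

Taking logs: ln S = ln c + z ln A, so z = (ln S₂ − ln S₁)/(ln A₂ − ln A₁).
z = ln(9/7) / ln(37.3/6.84) = ln(1.286) / ln(5.453) = 0.2513 / 1.6962 = 0.1482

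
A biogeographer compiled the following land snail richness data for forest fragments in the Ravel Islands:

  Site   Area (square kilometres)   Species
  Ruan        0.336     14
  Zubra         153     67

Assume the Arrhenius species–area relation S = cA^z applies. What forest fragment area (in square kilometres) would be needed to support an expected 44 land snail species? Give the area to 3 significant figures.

29.6 square kilometres

z = ln(67/14) / ln(153/0.336) = 1.5656 / 6.1211 = 0.2558
c = 14 / 0.336^0.2558 = 14 / 0.7566 = 18.5
A = (44/18.5)^(1/0.2558) ⇒ ln A = ln(2.378)/0.2558 = 3.3864
A = e^3.3864 ≈ 29.56 square kilometres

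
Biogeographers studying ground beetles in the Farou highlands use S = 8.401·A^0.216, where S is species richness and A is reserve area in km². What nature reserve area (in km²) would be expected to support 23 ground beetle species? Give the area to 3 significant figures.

23 = 8.401 × A^0.216  ⇒  A^0.216 = 23/8.401 = 2.738
ln A = ln(2.738) / 0.216 = 1.0071 / 0.216 = 4.6627
A = e^4.6627 ≈ 105.9 km²

106 km²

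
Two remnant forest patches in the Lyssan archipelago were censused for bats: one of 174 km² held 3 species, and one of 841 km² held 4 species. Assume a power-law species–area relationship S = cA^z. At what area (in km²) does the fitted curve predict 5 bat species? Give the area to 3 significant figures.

z = ln(4/3) / ln(841/174) = 0.2877 / 1.5755 = 0.1826
c = 3 / 174^0.1826 = 3 / 2.565 = 1.17
A = (5/1.17)^(1/0.1826) ⇒ ln A = ln(4.275)/0.1826 = 7.9567
A = e^7.9567 ≈ 2855 km²

2850 km²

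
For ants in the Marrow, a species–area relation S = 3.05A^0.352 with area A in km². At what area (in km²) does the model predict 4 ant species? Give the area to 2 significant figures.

2.2 km²

4 = 3.05 × A^0.352  ⇒  A^0.352 = 4/3.05 = 1.311
ln A = ln(1.311) / 0.352 = 0.2712 / 0.352 = 0.7703
A = e^0.7703 ≈ 2.16 km²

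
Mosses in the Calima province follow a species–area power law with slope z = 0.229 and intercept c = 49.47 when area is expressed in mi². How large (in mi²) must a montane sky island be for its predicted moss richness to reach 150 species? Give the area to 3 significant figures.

127 mi²

150 = 49.47 × A^0.229  ⇒  A^0.229 = 150/49.47 = 3.032
ln A = ln(3.032) / 0.229 = 1.1093 / 0.229 = 4.8440
A = e^4.8440 ≈ 127 mi²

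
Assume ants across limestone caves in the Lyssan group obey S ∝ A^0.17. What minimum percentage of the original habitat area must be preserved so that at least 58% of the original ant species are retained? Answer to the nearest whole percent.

4%

Need (A_new/A_old)^0.17 = 0.58, so A_new/A_old = 0.58^(1/0.17) = 0.58^5.882
ln(A_new/A_old) = ln 0.58 / 0.17 = -0.5447 / 0.17 = -3.2043
A_new/A_old = e^-3.2043 ≈ 0.04059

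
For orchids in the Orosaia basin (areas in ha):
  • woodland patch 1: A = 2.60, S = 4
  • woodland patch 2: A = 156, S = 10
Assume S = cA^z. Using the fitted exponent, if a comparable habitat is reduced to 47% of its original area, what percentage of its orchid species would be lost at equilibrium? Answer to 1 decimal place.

15.5%

z = ln(10/4) / ln(156/2.6) = 0.9163 / 4.0943 = 0.2238
S_new/S_old = (A_new/A_old)^z = 0.47^0.2238 = exp(0.2238 × -0.7550) = 0.8445
Fraction lost = 1 − 0.8445 = 0.1555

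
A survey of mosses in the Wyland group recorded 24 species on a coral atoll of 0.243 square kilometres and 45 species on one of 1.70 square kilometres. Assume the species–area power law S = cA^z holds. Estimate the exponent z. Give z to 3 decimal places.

0.323

Taking logs: ln S = ln c + z ln A, so z = (ln S₂ − ln S₁)/(ln A₂ − ln A₁).
z = ln(45/24) / ln(1.7/0.243) = ln(1.875) / ln(6.996) = 0.6286 / 1.9453 = 0.3231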